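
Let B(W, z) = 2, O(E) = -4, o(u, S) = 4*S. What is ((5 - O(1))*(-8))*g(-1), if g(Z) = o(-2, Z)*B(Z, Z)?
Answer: 576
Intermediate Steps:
g(Z) = 8*Z (g(Z) = (4*Z)*2 = 8*Z)
((5 - O(1))*(-8))*g(-1) = ((5 - 1*(-4))*(-8))*(8*(-1)) = ((5 + 4)*(-8))*(-8) = (9*(-8))*(-8) = -72*(-8) = 576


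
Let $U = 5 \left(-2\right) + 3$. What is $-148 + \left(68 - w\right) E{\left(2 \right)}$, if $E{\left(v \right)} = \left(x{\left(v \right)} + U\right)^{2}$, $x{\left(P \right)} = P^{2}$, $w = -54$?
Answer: $950$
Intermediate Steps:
$U = -7$ ($U = -10 + 3 = -7$)
$E{\left(v \right)} = \left(-7 + v^{2}\right)^{2}$ ($E{\left(v \right)} = \left(v^{2} - 7\right)^{2} = \left(-7 + v^{2}\right)^{2}$)
$-148 + \left(68 - w\right) E{\left(2 \right)} = -148 + \left(68 - -54\right) \left(-7 + 2^{2}\right)^{2} = -148 + \left(68 + 54\right) \left(-7 + 4\right)^{2} = -148 + 122 \left(-3\right)^{2} = -148 + 122 \cdot 9 = -148 + 1098 = 950$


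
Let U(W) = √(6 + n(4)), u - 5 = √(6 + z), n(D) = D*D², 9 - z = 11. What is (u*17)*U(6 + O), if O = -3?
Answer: 119*√70 ≈ 995.63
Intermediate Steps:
z = -2 (z = 9 - 1*11 = 9 - 11 = -2)
n(D) = D³
u = 7 (u = 5 + √(6 - 2) = 5 + √4 = 5 + 2 = 7)
U(W) = √70 (U(W) = √(6 + 4³) = √(6 + 64) = √70)
(u*17)*U(6 + O) = (7*17)*√70 = 119*√70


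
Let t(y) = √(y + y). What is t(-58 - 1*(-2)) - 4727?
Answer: -4727 + 4*I*√7 ≈ -4727.0 + 10.583*I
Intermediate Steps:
t(y) = √2*√y (t(y) = √(2*y) = √2*√y)
t(-58 - 1*(-2)) - 4727 = √2*√(-58 - 1*(-2)) - 4727 = √2*√(-58 + 2) - 4727 = √2*√(-56) - 4727 = √2*(2*I*√14) - 4727 = 4*I*√7 - 4727 = -4727 + 4*I*√7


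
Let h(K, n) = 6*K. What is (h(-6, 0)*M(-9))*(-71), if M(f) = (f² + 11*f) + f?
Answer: -69012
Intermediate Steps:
M(f) = f² + 12*f
(h(-6, 0)*M(-9))*(-71) = ((6*(-6))*(-9*(12 - 9)))*(-71) = -(-324)*3*(-71) = -36*(-27)*(-71) = 972*(-71) = -69012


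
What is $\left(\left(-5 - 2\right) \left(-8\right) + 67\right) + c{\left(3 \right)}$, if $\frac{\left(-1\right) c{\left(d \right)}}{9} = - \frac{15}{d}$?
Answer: $168$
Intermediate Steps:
$c{\left(d \right)} = \frac{135}{d}$ ($c{\left(d \right)} = - 9 \left(- \frac{15}{d}\right) = \frac{135}{d}$)
$\left(\left(-5 - 2\right) \left(-8\right) + 67\right) + c{\left(3 \right)} = \left(\left(-5 - 2\right) \left(-8\right) + 67\right) + \frac{135}{3} = \left(\left(-7\right) \left(-8\right) + 67\right) + 135 \cdot \frac{1}{3} = \left(56 + 67\right) + 45 = 123 + 45 = 168$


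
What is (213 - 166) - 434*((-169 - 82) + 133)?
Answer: 51259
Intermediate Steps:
(213 - 166) - 434*((-169 - 82) + 133) = 47 - 434*(-251 + 133) = 47 - 434*(-118) = 47 + 51212 = 51259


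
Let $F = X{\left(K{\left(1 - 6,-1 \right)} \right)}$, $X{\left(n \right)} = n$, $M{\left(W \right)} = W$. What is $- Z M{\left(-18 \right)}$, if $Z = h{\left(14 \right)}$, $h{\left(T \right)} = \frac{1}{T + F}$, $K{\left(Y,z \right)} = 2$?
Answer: $\frac{9}{8} \approx 1.125$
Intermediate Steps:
$F = 2$
$h{\left(T \right)} = \frac{1}{2 + T}$ ($h{\left(T \right)} = \frac{1}{T + 2} = \frac{1}{2 + T}$)
$Z = \frac{1}{16}$ ($Z = \frac{1}{2 + 14} = \frac{1}{16} \approx 0.0625$)
$- Z M{\left(-18 \right)} = - \frac{-18}{16} = \left(-1\right) \left(- \frac{9}{8}\right) = \frac{9}{8}$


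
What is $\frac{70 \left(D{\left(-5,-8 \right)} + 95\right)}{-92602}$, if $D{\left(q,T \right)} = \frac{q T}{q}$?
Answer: $- \frac{3045}{46301} \approx -0.065765$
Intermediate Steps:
$D{\left(q,T \right)} = T$ ($D{\left(q,T \right)} = \frac{T q}{q} = T$)
$\frac{70 \left(D{\left(-5,-8 \right)} + 95\right)}{-92602} = \frac{70 \left(-8 + 95\right)}{-92602} = 70 \cdot 87 \left(- \frac{1}{92602}\right) = 6090 \left(- \frac{1}{92602}\right) = - \frac{3045}{46301}$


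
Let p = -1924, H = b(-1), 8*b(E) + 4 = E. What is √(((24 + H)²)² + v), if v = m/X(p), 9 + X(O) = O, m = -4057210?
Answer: √4601217670701209/123712 ≈ 548.31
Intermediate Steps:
b(E) = -½ + E/8
H = -5/8 (H = -½ + (⅛)*(-1) = -½ - ⅛ = -5/8 ≈ -0.62500)
X(O) = -9 + O
v = 4057210/1933 (v = -4057210/(-9 - 1924) = -4057210/(-1933) = -4057210*(-1/1933) = 4057210/1933 ≈ 2098.9)
√(((24 + H)²)² + v) = √(((24 - 5/8)²)² + 4057210/1933) = √(((187/8)²)² + 4057210/1933) = √((34969/64)² + 4057210/1933) = √(1222830961/4096 + 4057210/1933) = √(2380350579773/7917568) = √4601217670701209/123712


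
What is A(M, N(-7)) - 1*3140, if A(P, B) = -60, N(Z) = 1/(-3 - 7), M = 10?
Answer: -3200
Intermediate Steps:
N(Z) = -⅒ (N(Z) = 1/(-10) = -⅒)
A(M, N(-7)) - 1*3140 = -60 - 1*3140 = -60 - 3140 = -3200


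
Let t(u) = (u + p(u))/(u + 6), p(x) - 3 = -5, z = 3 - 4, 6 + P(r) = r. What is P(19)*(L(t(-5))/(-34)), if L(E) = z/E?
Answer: -13/238 ≈ -0.054622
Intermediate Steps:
P(r) = -6 + r
z = -1
p(x) = -2 (p(x) = 3 - 5 = -2)
t(u) = (-2 + u)/(6 + u) (t(u) = (u - 2)/(u + 6) = (-2 + u)/(6 + u))
L(E) = -1/E
P(19)*(L(t(-5))/(-34)) = (-6 + 19)*(-1/((-2 - 5)/(6 - 5))/(-34)) = 13*(-1/(-7/1)*(-1/34)) = 13*(-1/(1*(-7))*(-1/34)) = 13*(-1/(-7)*(-1/34)) = 13*(-1*(-1/7)*(-1/34)) = 13*((1/7)*(-1/34)) = 13*(-1/238) = -13/238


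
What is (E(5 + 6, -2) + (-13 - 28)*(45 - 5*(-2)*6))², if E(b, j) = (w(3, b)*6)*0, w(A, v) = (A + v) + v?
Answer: 18533025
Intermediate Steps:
w(A, v) = A + 2*v
E(b, j) = 0 (E(b, j) = ((3 + 2*b)*6)*0 = (18 + 12*b)*0 = 0)
(E(5 + 6, -2) + (-13 - 28)*(45 - 5*(-2)*6))² = (0 + (-13 - 28)*(45 - 5*(-2)*6))² = (0 - 41*(45 + 10*6))² = (0 - 41*(45 + 60))² = (0 - 41*105)² = (0 - 4305)² = (-4305)² = 18533025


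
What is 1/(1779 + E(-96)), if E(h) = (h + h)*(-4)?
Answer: 1/2547 ≈ 0.00039262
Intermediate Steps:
E(h) = -8*h (E(h) = (2*h)*(-4) = -8*h)
1/(1779 + E(-96)) = 1/(1779 - 8*(-96)) = 1/(1779 + 768) = 1/2547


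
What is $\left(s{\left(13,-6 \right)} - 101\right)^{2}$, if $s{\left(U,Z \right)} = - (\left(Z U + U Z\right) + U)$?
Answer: $1764$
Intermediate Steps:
$s{\left(U,Z \right)} = - U - 2 U Z$ ($s{\left(U,Z \right)} = - (\left(U Z + U Z\right) + U) = - (2 U Z + U) = - (U + 2 U Z) = - U - 2 U Z$)
$\left(s{\left(13,-6 \right)} - 101\right)^{2} = \left(\left(-1\right) 13 \left(1 + 2 \left(-6\right)\right) - 101\right)^{2} = \left(\left(-1\right) 13 \left(1 - 12\right) - 101\right)^{2} = \left(\left(-1\right) 13 \left(-11\right) - 101\right)^{2} = \left(143 - 101\right)^{2} = 42^{2} = 1764$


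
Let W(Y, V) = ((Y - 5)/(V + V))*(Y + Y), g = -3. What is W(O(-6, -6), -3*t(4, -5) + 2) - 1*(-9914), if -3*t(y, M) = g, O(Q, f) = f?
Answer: 9848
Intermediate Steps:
t(y, M) = 1 (t(y, M) = -⅓*(-3) = 1)
W(Y, V) = Y*(-5 + Y)/V (W(Y, V) = ((-5 + Y)/((2*V)))*(2*Y) = ((-5 + Y)*(1/(2*V)))*(2*Y) = ((-5 + Y)/(2*V))*(2*Y) = Y*(-5 + Y)/V)
W(O(-6, -6), -3*t(4, -5) + 2) - 1*(-9914) = -6*(-5 - 6)/(-3*1 + 2) - 1*(-9914) = -6*(-11)/(-3 + 2) + 9914 = -6*(-11)/(-1) + 9914 = -6*(-1)*(-11) + 9914 = -66 + 9914 = 9848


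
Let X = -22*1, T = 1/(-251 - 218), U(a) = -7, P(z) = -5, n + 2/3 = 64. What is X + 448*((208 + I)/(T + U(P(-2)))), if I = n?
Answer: -42811978/2463 ≈ -17382.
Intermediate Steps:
n = 190/3 (n = -2/3 + 64 = 190/3 ≈ 63.333)
I = 190/3 ≈ 63.333
T = -1/469 (T = 1/(-469) = -1/469 ≈ -0.0021322)
X = -22
X + 448*((208 + I)/(T + U(P(-2)))) = -22 + 448*((208 + 190/3)/(-1/469 - 7)) = -22 + 448*(814/(3*(-3284/469))) = -22 + 448*((814/3)*(-469/3284)) = -22 + 448*(-190883/4926) = -22 - 42757792/2463 = -42811978/2463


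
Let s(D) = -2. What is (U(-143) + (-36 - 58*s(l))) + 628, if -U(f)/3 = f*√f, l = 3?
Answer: 708 + 429*I*√143 ≈ 708.0 + 5130.1*I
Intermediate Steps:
U(f) = -3*f^(3/2) (U(f) = -3*f*√f = -3*f^(3/2))
(U(-143) + (-36 - 58*s(l))) + 628 = (-(-429)*I*√143 + (-36 - 58*(-2))) + 628 = (-(-429)*I*√143 + (-36 + 116)) + 628 = (429*I*√143 + 80) + 628 = (80 + 429*I*√143) + 628 = 708 + 429*I*√143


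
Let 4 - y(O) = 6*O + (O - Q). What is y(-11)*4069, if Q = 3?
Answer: 341796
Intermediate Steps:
y(O) = 7 - 7*O (y(O) = 4 - (6*O + (O - 1*3)) = 4 - (6*O + (O - 3)) = 4 - (6*O + (-3 + O)) = 4 - (-3 + 7*O) = 4 + (3 - 7*O) = 7 - 7*O)
y(-11)*4069 = (7 - 7*(-11))*4069 = (7 + 77)*4069 = 84*4069 = 341796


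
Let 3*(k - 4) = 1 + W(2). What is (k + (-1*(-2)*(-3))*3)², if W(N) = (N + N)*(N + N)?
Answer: 625/9 ≈ 69.444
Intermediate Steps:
W(N) = 4*N² (W(N) = (2*N)*(2*N) = 4*N²)
k = 29/3 (k = 4 + (1 + 4*2²)/3 = 4 + (1 + 4*4)/3 = 4 + (1 + 16)/3 = 4 + (⅓)*17 = 4 + 17/3 = 29/3 ≈ 9.6667)
(k + (-1*(-2)*(-3))*3)² = (29/3 + (-1*(-2)*(-3))*3)² = (29/3 + (2*(-3))*3)² = (29/3 - 6*3)² = (29/3 - 18)² = (-25/3)² = 625/9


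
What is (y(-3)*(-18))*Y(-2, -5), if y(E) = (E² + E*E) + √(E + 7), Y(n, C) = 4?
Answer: -1440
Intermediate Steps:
y(E) = √(7 + E) + 2*E² (y(E) = (E² + E²) + √(7 + E) = 2*E² + √(7 + E) = √(7 + E) + 2*E²)
(y(-3)*(-18))*Y(-2, -5) = ((√(7 - 3) + 2*(-3)²)*(-18))*4 = ((√4 + 2*9)*(-18))*4 = ((2 + 18)*(-18))*4 = (20*(-18))*4 = -360*4 = -1440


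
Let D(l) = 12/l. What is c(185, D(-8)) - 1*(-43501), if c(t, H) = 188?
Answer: 43689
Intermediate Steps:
c(185, D(-8)) - 1*(-43501) = 188 - 1*(-43501) = 188 + 43501 = 43689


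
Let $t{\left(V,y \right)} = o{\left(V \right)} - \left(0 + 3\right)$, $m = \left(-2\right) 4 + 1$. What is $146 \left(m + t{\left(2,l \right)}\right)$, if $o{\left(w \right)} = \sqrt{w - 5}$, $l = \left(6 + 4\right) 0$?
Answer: $-1460 + 146 i \sqrt{3} \approx -1460.0 + 252.88 i$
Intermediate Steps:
$l = 0$ ($l = 10 \cdot 0 = 0$)
$o{\left(w \right)} = \sqrt{-5 + w}$
$m = -7$ ($m = -8 + 1 = -7$)
$t{\left(V,y \right)} = -3 + \sqrt{-5 + V}$ ($t{\left(V,y \right)} = \sqrt{-5 + V} - \left(0 + 3\right) = \sqrt{-5 + V} - 3 = -3 + \sqrt{-5 + V}$)
$146 \left(m + t{\left(2,l \right)}\right) = 146 \left(-7 - \left(3 - \sqrt{-5 + 2}\right)\right) = 146 \left(-7 - \left(3 - \sqrt{-3}\right)\right) = 146 \left(-7 - \left(3 - i \sqrt{3}\right)\right) = 146 \left(-10 + i \sqrt{3}\right) = -1460 + 146 i \sqrt{3}$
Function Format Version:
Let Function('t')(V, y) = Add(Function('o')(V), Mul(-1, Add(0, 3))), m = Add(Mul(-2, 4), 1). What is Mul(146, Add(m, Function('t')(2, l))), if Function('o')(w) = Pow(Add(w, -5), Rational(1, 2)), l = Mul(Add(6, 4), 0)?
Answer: Add(-1460, Mul(146, I, Pow(3, Rational(1, 2)))) ≈ Add(-1460.0, Mul(252.88, I))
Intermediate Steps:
l = 0 (l = Mul(10, 0) = 0)
Function('o')(w) = Pow(Add(-5, w), Rational(1, 2))
m = -7 (m = Add(-8, 1) = -7)
Function('t')(V, y) = Add(-3, Pow(Add(-5, V), Rational(1, 2))) (Function('t')(V, y) = Add(Pow(Add(-5, V), Rational(1, 2)), Mul(-1, Add(0, 3))) = Add(Pow(Add(-5, V), Rational(1, 2)), Mul(-1, 3)) = Add(Pow(Add(-5, V), Rational(1, 2)), -3) = Add(-3, Pow(Add(-5, V), Rational(1, 2))))
Mul(146, Add(m, Function('t')(2, l))) = Mul(146, Add(-7, Add(-3, Pow(Add(-5, 2), Rational(1, 2))))) = Mul(146, Add(-7, Add(-3, Pow(-3, Rational(1, 2))))) = Mul(146, Add(-7, Add(-3, Mul(I, Pow(3, Rational(1, 2)))))) = Mul(146, Add(-10, Mul(I, Pow(3, Rational(1, 2))))) = Add(-1460, Mul(146, I, Pow(3, Rational(1, 2))))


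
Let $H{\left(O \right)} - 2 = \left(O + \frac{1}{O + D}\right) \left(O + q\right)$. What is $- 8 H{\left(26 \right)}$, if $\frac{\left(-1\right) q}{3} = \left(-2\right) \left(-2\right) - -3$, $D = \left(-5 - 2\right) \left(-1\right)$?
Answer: $- \frac{34888}{33} \approx -1057.2$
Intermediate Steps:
$D = 7$ ($D = \left(-7\right) \left(-1\right) = 7$)
$q = -21$ ($q = - 3 \left(\left(-2\right) \left(-2\right) - -3\right) = - 3 \left(4 + 3\right) = \left(-3\right) 7 = -21$)
$H{\left(O \right)} = 2 + \left(-21 + O\right) \left(O + \frac{1}{7 + O}\right)$ ($H{\left(O \right)} = 2 + \left(O + \frac{1}{O + 7}\right) \left(O - 21\right) = 2 + \left(O + \frac{1}{7 + O}\right) \left(-21 + O\right) = 2 + \left(-21 + O\right) \left(O + \frac{1}{7 + O}\right)$)
$- 8 H{\left(26 \right)} = - 8 \frac{-7 + 26^{3} - 3744 - 14 \cdot 26^{2}}{7 + 26} = - 8 \frac{-7 + 17576 - 3744 - 9464}{33} = - 8 \cdot \frac{1}{33} \cdot 4361 = \left(-8\right) \frac{4361}{33} = - \frac{34888}{33}$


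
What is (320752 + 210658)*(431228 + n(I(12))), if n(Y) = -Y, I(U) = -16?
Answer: 229167374040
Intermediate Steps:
(320752 + 210658)*(431228 + n(I(12))) = (320752 + 210658)*(431228 - 1*(-16)) = 531410*(431228 + 16) = 531410*431244 = 229167374040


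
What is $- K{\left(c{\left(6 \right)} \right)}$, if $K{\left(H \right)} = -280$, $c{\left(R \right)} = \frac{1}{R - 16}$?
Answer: $280$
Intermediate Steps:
$c{\left(R \right)} = \frac{1}{-16 + R}$
$- K{\left(c{\left(6 \right)} \right)} = \left(-1\right) \left(-280\right) = 280$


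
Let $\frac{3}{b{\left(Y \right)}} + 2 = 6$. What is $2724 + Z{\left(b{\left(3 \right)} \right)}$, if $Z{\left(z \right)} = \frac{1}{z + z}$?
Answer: $\frac{8174}{3} \approx 2724.7$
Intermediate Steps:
$b{\left(Y \right)} = \frac{3}{4}$ ($b{\left(Y \right)} = \frac{3}{-2 + 6} = \frac{3}{4}$)
$Z{\left(z \right)} = \frac{1}{2 z}$
$2724 + Z{\left(b{\left(3 \right)} \right)} = 2724 + \frac{1}{2 \cdot \frac{3}{4}} = 2724 + \frac{1}{2} \cdot \frac{4}{3} = 2724 + \frac{2}{3} = \frac{8174}{3}$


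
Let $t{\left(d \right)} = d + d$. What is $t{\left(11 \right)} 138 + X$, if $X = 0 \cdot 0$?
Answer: $3036$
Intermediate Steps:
$X = 0$
$t{\left(d \right)} = 2 d$
$t{\left(11 \right)} 138 + X = 2 \cdot 11 \cdot 138 + 0 = 22 \cdot 138 + 0 = 3036 + 0 = 3036$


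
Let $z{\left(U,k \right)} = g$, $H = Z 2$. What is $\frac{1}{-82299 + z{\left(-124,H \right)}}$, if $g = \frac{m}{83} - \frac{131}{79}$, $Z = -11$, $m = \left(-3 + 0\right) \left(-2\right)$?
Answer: $- \frac{6557}{539644942} \approx -1.2151 \cdot 10^{-5}$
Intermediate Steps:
$m = 6$ ($m = \left(-3\right) \left(-2\right) = 6$)
$H = -22$ ($H = \left(-11\right) 2 = -22$)
$g = - \frac{10399}{6557}$ ($g = \frac{6}{83} - \frac{131}{79} = - \frac{10399}{6557} \approx -1.5859$)
$z{\left(U,k \right)} = - \frac{10399}{6557}$
$\frac{1}{-82299 + z{\left(-124,H \right)}} = \frac{1}{-82299 - \frac{10399}{6557}} = \frac{1}{- \frac{539644942}{6557}} = - \frac{6557}{539644942}$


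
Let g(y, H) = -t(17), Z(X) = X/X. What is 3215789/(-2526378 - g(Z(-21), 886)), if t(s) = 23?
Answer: -3215789/2526355 ≈ -1.2729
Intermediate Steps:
Z(X) = 1
g(y, H) = -23 (g(y, H) = -1*23 = -23)
3215789/(-2526378 - g(Z(-21), 886)) = 3215789/(-2526378 - 1*(-23)) = 3215789/(-2526378 + 23) = 3215789/(-2526355) = 3215789*(-1/2526355) = -3215789/2526355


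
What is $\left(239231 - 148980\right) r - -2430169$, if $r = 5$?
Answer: $2881424$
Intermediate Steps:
$\left(239231 - 148980\right) r - -2430169 = \left(239231 - 148980\right) 5 - -2430169 = 90251 \cdot 5 + 2430169 = 451255 + 2430169 = 2881424$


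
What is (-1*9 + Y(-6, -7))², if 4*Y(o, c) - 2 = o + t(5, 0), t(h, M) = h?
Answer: 1225/16 ≈ 76.563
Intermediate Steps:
Y(o, c) = 7/4 + o/4 (Y(o, c) = ½ + (o + 5)/4 = ½ + (5 + o)/4 = ½ + (5/4 + o/4) = 7/4 + o/4)
(-1*9 + Y(-6, -7))² = (-1*9 + (7/4 + (¼)*(-6)))² = (-9 + (7/4 - 3/2))² = (-9 + ¼)² = (-35/4)² = 1225/16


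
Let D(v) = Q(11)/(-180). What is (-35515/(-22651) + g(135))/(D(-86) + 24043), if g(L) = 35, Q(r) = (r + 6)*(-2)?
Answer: 6777000/4455836767 ≈ 0.0015209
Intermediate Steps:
Q(r) = -12 - 2*r (Q(r) = (6 + r)*(-2) = -12 - 2*r)
D(v) = 17/90 (D(v) = (-12 - 2*11)/(-180) = (-12 - 22)*(-1/180) = -34*(-1/180) = 17/90)
(-35515/(-22651) + g(135))/(D(-86) + 24043) = (-35515/(-22651) + 35)/(17/90 + 24043) = (-35515*(-1/22651) + 35)/(2163887/90) = (35515/22651 + 35)*(90/2163887) = (828300/22651)*(90/2163887) = 6777000/4455836767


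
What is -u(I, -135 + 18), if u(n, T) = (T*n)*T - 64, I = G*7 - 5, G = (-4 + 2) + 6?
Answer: -314783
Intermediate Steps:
G = 4 (G = -2 + 6 = 4)
I = 23 (I = 4*7 - 5 = 28 - 5 = 23)
u(n, T) = -64 + n*T**2 (u(n, T) = n*T**2 - 64 = -64 + n*T**2)
-u(I, -135 + 18) = -(-64 + 23*(-135 + 18)**2) = -(-64 + 23*(-117)**2) = -(-64 + 23*13689) = -(-64 + 314847) = -1*314783 = -314783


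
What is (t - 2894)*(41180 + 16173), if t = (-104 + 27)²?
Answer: 174066355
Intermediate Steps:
t = 5929 (t = (-77)² = 5929)
(t - 2894)*(41180 + 16173) = (5929 - 2894)*(41180 + 16173) = 3035*57353 = 174066355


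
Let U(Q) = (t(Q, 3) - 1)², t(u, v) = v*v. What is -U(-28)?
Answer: -64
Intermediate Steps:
t(u, v) = v²
U(Q) = 64 (U(Q) = (3² - 1)² = (9 - 1)² = 8² = 64)
-U(-28) = -1*64 = -64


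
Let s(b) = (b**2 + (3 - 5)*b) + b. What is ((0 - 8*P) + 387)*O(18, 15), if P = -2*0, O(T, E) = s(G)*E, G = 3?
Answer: 34830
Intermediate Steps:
s(b) = b**2 - b (s(b) = (b**2 - 2*b) + b = b**2 - b)
O(T, E) = 6*E (O(T, E) = (3*(-1 + 3))*E = (3*2)*E = 6*E)
P = 0
((0 - 8*P) + 387)*O(18, 15) = ((0 - 8*0) + 387)*(6*15) = ((0 + 0) + 387)*90 = (0 + 387)*90 = 387*90 = 34830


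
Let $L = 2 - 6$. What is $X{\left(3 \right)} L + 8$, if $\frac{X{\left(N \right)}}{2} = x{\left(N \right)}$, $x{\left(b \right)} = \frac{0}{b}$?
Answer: $8$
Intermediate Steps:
$x{\left(b \right)} = 0$
$X{\left(N \right)} = 0$ ($X{\left(N \right)} = 2 \cdot 0 = 0$)
$L = -4$ ($L = 2 - 6 = -4$)
$X{\left(3 \right)} L + 8 = 0 \left(-4\right) + 8 = 0 + 8 = 8$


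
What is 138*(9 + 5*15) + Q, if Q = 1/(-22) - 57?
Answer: 253769/22 ≈ 11535.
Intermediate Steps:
Q = -1255/22 (Q = -1/22 - 57 = -1255/22 ≈ -57.045)
138*(9 + 5*15) + Q = 138*(9 + 5*15) - 1255/22 = 138*(9 + 75) - 1255/22 = 138*84 - 1255/22 = 11592 - 1255/22 = 253769/22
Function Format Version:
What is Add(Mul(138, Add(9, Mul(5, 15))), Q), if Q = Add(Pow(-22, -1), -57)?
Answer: Rational(253769, 22) ≈ 11535.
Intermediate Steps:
Q = Rational(-1255, 22) (Q = Add(Rational(-1, 22), -57) = Rational(-1255, 22) ≈ -57.045)
Add(Mul(138, Add(9, Mul(5, 15))), Q) = Add(Mul(138, Add(9, Mul(5, 15))), Rational(-1255, 22)) = Add(Mul(138, Add(9, 75)), Rational(-1255, 22)) = Add(Mul(138, 84), Rational(-1255, 22)) = Add(11592, Rational(-1255, 22)) = Rational(253769, 22)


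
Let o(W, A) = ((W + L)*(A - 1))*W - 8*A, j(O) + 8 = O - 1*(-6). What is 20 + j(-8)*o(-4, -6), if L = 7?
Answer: -1300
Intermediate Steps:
j(O) = -2 + O (j(O) = -8 + (O - 1*(-6)) = -8 + (O + 6) = -8 + (6 + O) = -2 + O)
o(W, A) = -8*A + W*(-1 + A)*(7 + W) (o(W, A) = ((W + 7)*(A - 1))*W - 8*A = ((7 + W)*(-1 + A))*W - 8*A = ((-1 + A)*(7 + W))*W - 8*A = W*(-1 + A)*(7 + W) - 8*A = -8*A + W*(-1 + A)*(7 + W))
20 + j(-8)*o(-4, -6) = 20 + (-2 - 8)*(-1*(-4)² - 8*(-6) - 7*(-4) - 6*(-4)² + 7*(-6)*(-4)) = 20 - 10*(-1*16 + 48 + 28 - 6*16 + 168) = 20 - 10*(-16 + 48 + 28 - 96 + 168) = 20 - 10*132 = 20 - 1320 = -1300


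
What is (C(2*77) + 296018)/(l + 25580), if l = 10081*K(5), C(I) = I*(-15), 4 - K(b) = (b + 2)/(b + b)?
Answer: 2937080/588473 ≈ 4.9910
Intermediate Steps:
K(b) = 4 - (2 + b)/(2*b) (K(b) = 4 - (b + 2)/(b + b) = 4 - (2 + b)/(2*b))
C(I) = -15*I
l = 332673/10 (l = 10081*(7/2 - 1/5) = 10081*(7/2 - 1*⅕) = 10081*(7/2 - ⅕) = 10081*(33/10) = 332673/10 ≈ 33267.)
(C(2*77) + 296018)/(l + 25580) = (-30*77 + 296018)/(332673/10 + 25580) = (-15*154 + 296018)/(588473/10) = (-2310 + 296018)*(10/588473) = 293708*(10/588473) = 2937080/588473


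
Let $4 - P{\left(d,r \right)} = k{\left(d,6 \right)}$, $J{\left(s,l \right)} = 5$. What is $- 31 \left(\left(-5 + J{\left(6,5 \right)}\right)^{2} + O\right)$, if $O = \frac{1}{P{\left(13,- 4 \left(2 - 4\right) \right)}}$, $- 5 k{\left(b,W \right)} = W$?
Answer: $- \frac{155}{26} \approx -5.9615$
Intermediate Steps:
$k{\left(b,W \right)} = - \frac{W}{5}$
$P{\left(d,r \right)} = \frac{26}{5}$ ($P{\left(d,r \right)} = 4 - \left(- \frac{1}{5}\right) 6 = 4 - - \frac{6}{5} = 4 + \frac{6}{5} = \frac{26}{5}$)
$O = \frac{5}{26}$ ($O = \frac{1}{\frac{26}{5}} = \frac{5}{26} \approx 0.19231$)
$- 31 \left(\left(-5 + J{\left(6,5 \right)}\right)^{2} + O\right) = - 31 \left(\left(-5 + 5\right)^{2} + \frac{5}{26}\right) = - 31 \left(0^{2} + \frac{5}{26}\right) = - 31 \left(0 + \frac{5}{26}\right) = \left(-31\right) \frac{5}{26} = - \frac{155}{26}$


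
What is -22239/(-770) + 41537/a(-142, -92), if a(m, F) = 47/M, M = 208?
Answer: 950515879/5170 ≈ 1.8385e+5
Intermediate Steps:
a(m, F) = 47/208
-22239/(-770) + 41537/a(-142, -92) = -22239/(-770) + 41537/(47/208) = -22239*(-1/770) + 41537*(208/47) = 3177/110 + 8639696/47 = 950515879/5170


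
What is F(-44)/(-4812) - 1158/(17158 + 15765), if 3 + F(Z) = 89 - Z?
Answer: -4926143/79212738 ≈ -0.062189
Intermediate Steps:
F(Z) = 86 - Z (F(Z) = -3 + (89 - Z) = 86 - Z)
F(-44)/(-4812) - 1158/(17158 + 15765) = (86 - 1*(-44))/(-4812) - 1158/(17158 + 15765) = (86 + 44)*(-1/4812) - 1158/32923 = 130*(-1/4812) - 1158*1/32923 = -65/2406 - 1158/32923 = -4926143/79212738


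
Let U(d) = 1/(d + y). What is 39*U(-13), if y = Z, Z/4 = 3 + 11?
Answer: 39/43 ≈ 0.90698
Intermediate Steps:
Z = 56 (Z = 4*(3 + 11) = 4*14 = 56)
y = 56
U(d) = 1/(56 + d) (U(d) = 1/(d + 56) = 1/(56 + d))
39*U(-13) = 39/(56 - 13) = 39/43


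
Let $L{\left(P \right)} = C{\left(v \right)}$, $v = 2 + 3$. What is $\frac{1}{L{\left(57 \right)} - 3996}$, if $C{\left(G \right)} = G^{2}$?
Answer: $- \frac{1}{3971} \approx -0.00025183$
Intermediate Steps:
$v = 5$
$L{\left(P \right)} = 25$ ($L{\left(P \right)} = 5^{2} = 25$)
$\frac{1}{L{\left(57 \right)} - 3996} = \frac{1}{25 - 3996} = \frac{1}{-3971} = - \frac{1}{3971}$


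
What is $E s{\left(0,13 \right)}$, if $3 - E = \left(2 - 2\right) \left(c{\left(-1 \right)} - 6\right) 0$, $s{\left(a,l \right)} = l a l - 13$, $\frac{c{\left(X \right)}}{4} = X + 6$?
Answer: $-39$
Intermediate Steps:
$c{\left(X \right)} = 24 + 4 X$ ($c{\left(X \right)} = 4 \left(X + 6\right) = 4 \left(6 + X\right) = 24 + 4 X$)
$s{\left(a,l \right)} = -13 + a l^{2}$ ($s{\left(a,l \right)} = a l l - 13 = a l^{2} - 13 = -13 + a l^{2}$)
$E = 3$ ($E = 3 - \left(2 - 2\right) \left(\left(24 + 4 \left(-1\right)\right) - 6\right) 0 = 3 - 0 \left(\left(24 - 4\right) - 6\right) 0 = 3 - 0 \left(20 - 6\right) 0 = 3 - 0 \cdot 14 \cdot 0 = 3 - 0 \cdot 0 = 3 - 0 = 3 + 0 = 3$)
$E s{\left(0,13 \right)} = 3 \left(-13 + 0 \cdot 13^{2}\right) = 3 \left(-13 + 0 \cdot 169\right) = 3 \left(-13 + 0\right) = 3 \left(-13\right) = -39$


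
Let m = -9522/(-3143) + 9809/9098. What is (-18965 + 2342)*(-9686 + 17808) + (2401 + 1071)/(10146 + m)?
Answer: -39186218391592592714/290242472887 ≈ -1.3501e+8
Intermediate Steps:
m = 117460843/28595014 (m = -9522*(-1/3143) + 9809*(1/9098) = 9522/3143 + 9809/9098 = 117460843/28595014 ≈ 4.1077)
(-18965 + 2342)*(-9686 + 17808) + (2401 + 1071)/(10146 + m) = (-18965 + 2342)*(-9686 + 17808) + (2401 + 1071)/(10146 + 117460843/28595014) = -16623*8122 + 3472/(290242472887/28595014) = -135012006 + 3472*(28595014/290242472887) = -135012006 + 99281888608/290242472887 = -39186218391592592714/290242472887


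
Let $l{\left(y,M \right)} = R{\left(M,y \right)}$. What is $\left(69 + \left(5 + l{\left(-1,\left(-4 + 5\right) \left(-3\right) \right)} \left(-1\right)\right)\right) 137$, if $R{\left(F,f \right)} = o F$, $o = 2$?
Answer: $10960$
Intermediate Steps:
$R{\left(F,f \right)} = 2 F$
$l{\left(y,M \right)} = 2 M$
$\left(69 + \left(5 + l{\left(-1,\left(-4 + 5\right) \left(-3\right) \right)} \left(-1\right)\right)\right) 137 = \left(69 + \left(5 + 2 \left(-4 + 5\right) \left(-3\right) \left(-1\right)\right)\right) 137 = \left(69 + \left(5 + 2 \cdot 1 \left(-3\right) \left(-1\right)\right)\right) 137 = \left(69 + \left(5 + 2 \left(-3\right) \left(-1\right)\right)\right) 137 = \left(69 + \left(5 - -6\right)\right) 137 = \left(69 + \left(5 + 6\right)\right) 137 = \left(69 + 11\right) 137 = 80 \cdot 137 = 10960$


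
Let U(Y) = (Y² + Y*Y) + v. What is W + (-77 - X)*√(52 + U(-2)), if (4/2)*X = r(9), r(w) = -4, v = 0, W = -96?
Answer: -96 - 150*√15 ≈ -676.95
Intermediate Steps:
X = -2 (X = (½)*(-4) = -2)
U(Y) = 2*Y² (U(Y) = (Y² + Y*Y) + 0 = (Y² + Y²) + 0 = 2*Y² + 0 = 2*Y²)
W + (-77 - X)*√(52 + U(-2)) = -96 + (-77 - 1*(-2))*√(52 + 2*(-2)²) = -96 + (-77 + 2)*√(52 + 2*4) = -96 - 75*√(52 + 8) = -96 - 150*√15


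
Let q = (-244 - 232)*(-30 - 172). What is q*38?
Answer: 3653776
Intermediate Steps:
q = 96152 (q = -476*(-202) = 96152)
q*38 = 96152*38 = 3653776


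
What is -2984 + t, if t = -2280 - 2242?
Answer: -7506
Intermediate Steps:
t = -4522
-2984 + t = -2984 - 4522 = -7506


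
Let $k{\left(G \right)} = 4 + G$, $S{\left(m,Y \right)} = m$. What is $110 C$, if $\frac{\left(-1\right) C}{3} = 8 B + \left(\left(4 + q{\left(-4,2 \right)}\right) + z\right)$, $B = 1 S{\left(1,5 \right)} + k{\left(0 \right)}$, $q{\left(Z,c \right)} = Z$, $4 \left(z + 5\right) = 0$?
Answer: $-11550$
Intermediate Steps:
$z = -5$ ($z = -5 + \frac{1}{4} \cdot 0 = -5 + 0 = -5$)
$B = 5$ ($B = 1 \cdot 1 + \left(4 + 0\right) = 1 + 4 = 5$)
$C = -105$ ($C = - 3 \left(8 \cdot 5 + \left(\left(4 - 4\right) - 5\right)\right) = - 3 \left(40 + \left(0 - 5\right)\right) = - 3 \left(40 - 5\right) = \left(-3\right) 35 = -105$)
$110 C = 110 \left(-105\right) = -11550$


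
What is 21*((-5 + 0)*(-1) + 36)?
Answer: 861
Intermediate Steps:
21*((-5 + 0)*(-1) + 36) = 21*(-5*(-1) + 36) = 21*(5 + 36) = 21*41 = 861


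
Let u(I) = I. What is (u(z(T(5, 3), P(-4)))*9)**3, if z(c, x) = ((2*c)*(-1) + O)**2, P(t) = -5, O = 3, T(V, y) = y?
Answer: 531441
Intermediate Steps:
z(c, x) = (3 - 2*c)**2 (z(c, x) = ((2*c)*(-1) + 3)**2 = (-2*c + 3)**2 = (3 - 2*c)**2)
(u(z(T(5, 3), P(-4)))*9)**3 = ((-3 + 2*3)**2*9)**3 = ((-3 + 6)**2*9)**3 = (3**2*9)**3 = (9*9)**3 = 81**3 = 531441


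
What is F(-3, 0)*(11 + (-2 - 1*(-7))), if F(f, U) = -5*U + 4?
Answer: 64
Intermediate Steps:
F(f, U) = 4 - 5*U
F(-3, 0)*(11 + (-2 - 1*(-7))) = (4 - 5*0)*(11 + (-2 - 1*(-7))) = (4 + 0)*(11 + (-2 + 7)) = 4*(11 + 5) = 4*16 = 64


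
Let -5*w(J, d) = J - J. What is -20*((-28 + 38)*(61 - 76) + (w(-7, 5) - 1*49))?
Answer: 3980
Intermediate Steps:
w(J, d) = 0 (w(J, d) = -(J - J)/5 = -⅕*0 = 0)
-20*((-28 + 38)*(61 - 76) + (w(-7, 5) - 1*49)) = -20*((-28 + 38)*(61 - 76) + (0 - 1*49)) = -20*(10*(-15) + (0 - 49)) = -20*(-150 - 49) = -20*(-199) = 3980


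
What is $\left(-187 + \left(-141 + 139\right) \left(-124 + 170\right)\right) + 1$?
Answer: $-278$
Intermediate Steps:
$\left(-187 + \left(-141 + 139\right) \left(-124 + 170\right)\right) + 1 = \left(-187 - 92\right) + 1 = -279 + 1 = -278$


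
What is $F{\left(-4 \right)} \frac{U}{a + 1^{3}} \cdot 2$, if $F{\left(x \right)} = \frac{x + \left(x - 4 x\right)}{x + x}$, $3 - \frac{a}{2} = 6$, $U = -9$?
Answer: $- \frac{18}{5} \approx -3.6$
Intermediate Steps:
$a = -6$ ($a = 6 - 12 = -6$)
$F{\left(x \right)} = -1$ ($F{\left(x \right)} = \frac{x - 3 x}{2 x} = - 2 x \frac{1}{2 x} = -1$)
$F{\left(-4 \right)} \frac{U}{a + 1^{3}} \cdot 2 = - - \frac{9}{-6 + 1^{3}} \cdot 2 = - - \frac{9}{-6 + 1} \cdot 2 = - - \frac{9}{-5} \cdot 2 = - \left(-9\right) \left(- \frac{1}{5}\right) 2 = - \frac{9 \cdot 2}{5} = \left(-1\right) \frac{18}{5} = - \frac{18}{5}$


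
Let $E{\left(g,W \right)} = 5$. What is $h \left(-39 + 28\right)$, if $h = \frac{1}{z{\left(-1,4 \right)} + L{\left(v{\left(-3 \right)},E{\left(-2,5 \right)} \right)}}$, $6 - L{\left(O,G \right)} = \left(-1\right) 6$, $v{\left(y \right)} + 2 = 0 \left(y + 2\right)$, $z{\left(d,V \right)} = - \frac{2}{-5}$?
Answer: $- \frac{55}{62} \approx -0.8871$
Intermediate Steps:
$z{\left(d,V \right)} = \frac{2}{5}$ ($z{\left(d,V \right)} = \left(-2\right) \left(- \frac{1}{5}\right) = \frac{2}{5}$)
$v{\left(y \right)} = -2$ ($v{\left(y \right)} = -2 + 0 \left(y + 2\right) = -2 + 0 \left(2 + y\right) = -2 + 0 = -2$)
$L{\left(O,G \right)} = 12$ ($L{\left(O,G \right)} = 6 - \left(-1\right) 6 = 6 - -6 = 6 + 6 = 12$)
$h = \frac{5}{62}$ ($h = \frac{1}{\frac{2}{5} + 12} = \frac{1}{\frac{62}{5}} = \frac{5}{62} \approx 0.080645$)
$h \left(-39 + 28\right) = \frac{5 \left(-39 + 28\right)}{62} = \frac{5}{62} \left(-11\right) = - \frac{55}{62}$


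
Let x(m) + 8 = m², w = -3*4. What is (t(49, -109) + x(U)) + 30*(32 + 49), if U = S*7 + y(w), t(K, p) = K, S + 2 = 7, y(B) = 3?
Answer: 3915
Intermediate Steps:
w = -12
S = 5 (S = -2 + 7 = 5)
U = 38 (U = 5*7 + 3 = 35 + 3 = 38)
x(m) = -8 + m²
(t(49, -109) + x(U)) + 30*(32 + 49) = (49 + (-8 + 38²)) + 30*(32 + 49) = (49 + (-8 + 1444)) + 30*81 = (49 + 1436) + 2430 = 1485 + 2430 = 3915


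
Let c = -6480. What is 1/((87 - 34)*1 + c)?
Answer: -1/6427 ≈ -0.00015559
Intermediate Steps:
1/((87 - 34)*1 + c) = 1/((87 - 34)*1 - 6480) = 1/(53*1 - 6480) = 1/(53 - 6480) = 1/(-6427) = -1/6427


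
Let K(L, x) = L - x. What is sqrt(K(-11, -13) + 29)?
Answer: sqrt(31) ≈ 5.5678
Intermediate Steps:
sqrt(K(-11, -13) + 29) = sqrt((-11 - 1*(-13)) + 29) = sqrt((-11 + 13) + 29) = sqrt(2 + 29) = sqrt(31)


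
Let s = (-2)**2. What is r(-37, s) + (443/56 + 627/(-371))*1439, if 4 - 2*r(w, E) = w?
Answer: 26629101/2968 ≈ 8972.1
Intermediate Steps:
s = 4
r(w, E) = 2 - w/2
r(-37, s) + (443/56 + 627/(-371))*1439 = (2 - 1/2*(-37)) + (443/56 + 627/(-371))*1439 = (2 + 37/2) + (443*(1/56) + 627*(-1/371))*1439 = 41/2 + (443/56 - 627/371)*1439 = 41/2 + (18463/2968)*1439 = 41/2 + 26568257/2968 = 26629101/2968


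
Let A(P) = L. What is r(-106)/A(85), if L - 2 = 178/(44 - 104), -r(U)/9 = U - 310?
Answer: -112320/29 ≈ -3873.1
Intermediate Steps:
r(U) = 2790 - 9*U (r(U) = -9*(U - 310) = -9*(-310 + U) = 2790 - 9*U)
L = -29/30 (L = 2 + 178/(44 - 104) = 2 + 178/(-60) = 2 + 178*(-1/60) = 2 - 89/30 = -29/30 ≈ -0.96667)
A(P) = -29/30
r(-106)/A(85) = (2790 - 9*(-106))/(-29/30) = (2790 + 954)*(-30/29) = 3744*(-30/29) = -112320/29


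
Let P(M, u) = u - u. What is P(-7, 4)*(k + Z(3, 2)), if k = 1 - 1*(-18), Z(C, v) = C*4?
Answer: 0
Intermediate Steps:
Z(C, v) = 4*C
P(M, u) = 0
k = 19 (k = 1 + 18 = 19)
P(-7, 4)*(k + Z(3, 2)) = 0*(19 + 4*3) = 0*(19 + 12) = 0*31 = 0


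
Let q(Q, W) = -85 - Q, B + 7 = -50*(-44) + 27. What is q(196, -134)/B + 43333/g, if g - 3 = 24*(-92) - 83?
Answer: -24210547/1269840 ≈ -19.066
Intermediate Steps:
g = -2288 (g = 3 + (24*(-92) - 83) = 3 + (-2208 - 83) = 3 - 2291 = -2288)
B = 2220 (B = -7 + (-50*(-44) + 27) = -7 + (2200 + 27) = -7 + 2227 = 2220)
q(196, -134)/B + 43333/g = (-85 - 1*196)/2220 + 43333/(-2288) = (-85 - 196)*(1/2220) + 43333*(-1/2288) = -281*1/2220 - 43333/2288 = -281/2220 - 43333/2288 = -24210547/1269840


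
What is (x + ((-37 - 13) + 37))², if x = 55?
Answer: 1764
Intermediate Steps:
(x + ((-37 - 13) + 37))² = (55 + ((-37 - 13) + 37))² = (55 + (-50 + 37))² = (55 - 13)² = 42² = 1764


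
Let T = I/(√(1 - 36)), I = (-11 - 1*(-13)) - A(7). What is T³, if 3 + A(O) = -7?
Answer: 1728*I*√35/1225 ≈ 8.3453*I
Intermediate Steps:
A(O) = -10 (A(O) = -3 - 7 = -10)
I = 12 (I = (-11 - 1*(-13)) - 1*(-10) = (-11 + 13) + 10 = 2 + 10 = 12)
T = -12*I*√35/35 (T = 12/(√(1 - 36)) = 12/(√(-35)) = 12/((I*√35)) = 12*(-I*√35/35) = -12*I*√35/35 ≈ -2.0284*I)
T³ = (-12*I*√35/35)³ = 1728*I*√35/1225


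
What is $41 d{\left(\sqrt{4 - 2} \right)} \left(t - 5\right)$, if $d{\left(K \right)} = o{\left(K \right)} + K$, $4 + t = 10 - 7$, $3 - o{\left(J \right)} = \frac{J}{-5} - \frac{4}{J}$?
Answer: $-738 - \frac{3936 \sqrt{2}}{5} \approx -1851.3$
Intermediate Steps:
$o{\left(J \right)} = 3 + \frac{4}{J} + \frac{J}{5}$ ($o{\left(J \right)} = 3 - \left(\frac{J}{-5} - \frac{4}{J}\right) = 3 - \left(J \left(- \frac{1}{5}\right) - \frac{4}{J}\right) = 3 - \left(- \frac{J}{5} - \frac{4}{J}\right) = 3 - \left(- \frac{4}{J} - \frac{J}{5}\right) = 3 + \left(\frac{4}{J} + \frac{J}{5}\right) = 3 + \frac{4}{J} + \frac{J}{5}$)
$t = -1$ ($t = -4 + \left(10 - 7\right) = -4 + 3 = -1$)
$d{\left(K \right)} = 3 + \frac{4}{K} + \frac{6 K}{5}$ ($d{\left(K \right)} = \left(3 + \frac{4}{K} + \frac{K}{5}\right) + K = 3 + \frac{4}{K} + \frac{6 K}{5}$)
$41 d{\left(\sqrt{4 - 2} \right)} \left(t - 5\right) = 41 \left(3 + \frac{4}{\sqrt{4 - 2}} + \frac{6 \sqrt{4 - 2}}{5}\right) \left(-1 - 5\right) = 41 \left(3 + \frac{4}{\sqrt{2}} + \frac{6 \sqrt{2}}{5}\right) \left(-6\right) = 41 \left(3 + 4 \frac{\sqrt{2}}{2} + \frac{6 \sqrt{2}}{5}\right) \left(-6\right) = 41 \left(3 + 2 \sqrt{2} + \frac{6 \sqrt{2}}{5}\right) \left(-6\right) = 41 \left(3 + \frac{16 \sqrt{2}}{5}\right) \left(-6\right) = \left(123 + \frac{656 \sqrt{2}}{5}\right) \left(-6\right) = -738 - \frac{3936 \sqrt{2}}{5}$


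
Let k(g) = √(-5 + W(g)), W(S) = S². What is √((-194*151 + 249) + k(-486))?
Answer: √(-29045 + √236191) ≈ 168.99*I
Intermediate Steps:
k(g) = √(-5 + g²)
√((-194*151 + 249) + k(-486)) = √((-194*151 + 249) + √(-5 + (-486)²)) = √((-29294 + 249) + √(-5 + 236196)) = √(-29045 + √236191)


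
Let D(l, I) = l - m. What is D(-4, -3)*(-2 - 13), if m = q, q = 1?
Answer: 75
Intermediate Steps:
m = 1
D(l, I) = -1 + l (D(l, I) = l - 1*1 = l - 1 = -1 + l)
D(-4, -3)*(-2 - 13) = (-1 - 4)*(-2 - 13) = -5*(-15) = 75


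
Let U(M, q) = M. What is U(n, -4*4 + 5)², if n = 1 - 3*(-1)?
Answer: 16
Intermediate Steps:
n = 4 (n = 1 + 3 = 4)
U(n, -4*4 + 5)² = 4² = 16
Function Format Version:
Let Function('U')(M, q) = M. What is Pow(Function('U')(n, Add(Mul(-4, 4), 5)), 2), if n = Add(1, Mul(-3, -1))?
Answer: 16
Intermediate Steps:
n = 4 (n = Add(1, 3) = 4)
Pow(Function('U')(n, Add(Mul(-4, 4), 5)), 2) = Pow(4, 2) = 16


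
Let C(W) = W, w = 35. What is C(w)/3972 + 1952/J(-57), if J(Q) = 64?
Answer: 121181/3972 ≈ 30.509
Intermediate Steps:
C(w)/3972 + 1952/J(-57) = 35/3972 + 1952/64 = 35*(1/3972) + 1952*(1/64) = 35/3972 + 61/2 = 121181/3972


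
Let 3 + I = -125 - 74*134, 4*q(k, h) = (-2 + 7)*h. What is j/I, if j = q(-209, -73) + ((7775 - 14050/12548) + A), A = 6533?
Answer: -59459243/42010704 ≈ -1.4153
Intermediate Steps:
q(k, h) = 5*h/4 (q(k, h) = ((-2 + 7)*h)/4 = (5*h)/4 = 5*h/4)
j = 178377729/12548 (j = (5/4)*(-73) + ((7775 - 14050/12548) + 6533) = -365/4 + ((7775 - 14050*1/12548) + 6533) = -365/4 + ((7775 - 7025/6274) + 6533) = -365/4 + (48773325/6274 + 6533) = -365/4 + 89761367/6274 = 178377729/12548 ≈ 14216.)
I = -10044 (I = -3 + (-125 - 74*134) = -3 + (-125 - 9916) = -3 - 10041 = -10044)
j/I = (178377729/12548)/(-10044) = (178377729/12548)*(-1/10044) = -59459243/42010704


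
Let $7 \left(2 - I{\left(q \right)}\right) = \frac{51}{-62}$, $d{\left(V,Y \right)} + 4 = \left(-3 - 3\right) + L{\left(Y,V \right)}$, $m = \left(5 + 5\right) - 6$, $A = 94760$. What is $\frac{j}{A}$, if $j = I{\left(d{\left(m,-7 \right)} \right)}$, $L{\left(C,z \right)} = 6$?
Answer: $\frac{919}{41125840} \approx 2.2346 \cdot 10^{-5}$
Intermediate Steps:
$m = 4$ ($m = 10 - 6 = 4$)
$d{\left(V,Y \right)} = -4$ ($d{\left(V,Y \right)} = -4 + \left(\left(-3 - 3\right) + 6\right) = -4 + \left(-6 + 6\right) = -4 + 0 = -4$)
$I{\left(q \right)} = \frac{919}{434}$ ($I{\left(q \right)} = 2 - \frac{51 \frac{1}{-62}}{7} = 2 - \frac{51 \left(- \frac{1}{62}\right)}{7} = 2 - - \frac{51}{434} = 2 + \frac{51}{434} = \frac{919}{434}$)
$j = \frac{919}{434} \approx 2.1175$
$\frac{j}{A} = \frac{919}{434 \cdot 94760} = \frac{919}{434} \cdot \frac{1}{94760} = \frac{919}{41125840}$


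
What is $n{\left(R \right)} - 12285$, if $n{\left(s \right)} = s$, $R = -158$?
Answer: $-12443$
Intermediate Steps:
$n{\left(R \right)} - 12285 = -158 - 12285 = -12443$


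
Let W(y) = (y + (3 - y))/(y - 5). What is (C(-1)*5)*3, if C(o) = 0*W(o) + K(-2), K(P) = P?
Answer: -30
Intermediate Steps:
W(y) = 3/(-5 + y)
C(o) = -2 (C(o) = 0*(3/(-5 + o)) - 2 = 0 - 2 = -2)
(C(-1)*5)*3 = -2*5*3 = -10*3 = -30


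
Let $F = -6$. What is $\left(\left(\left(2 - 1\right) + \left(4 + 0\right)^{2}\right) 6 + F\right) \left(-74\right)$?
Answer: $-7104$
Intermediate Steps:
$\left(\left(\left(2 - 1\right) + \left(4 + 0\right)^{2}\right) 6 + F\right) \left(-74\right) = \left(\left(\left(2 - 1\right) + \left(4 + 0\right)^{2}\right) 6 - 6\right) \left(-74\right) = \left(\left(1 + 4^{2}\right) 6 - 6\right) \left(-74\right) = \left(\left(1 + 16\right) 6 - 6\right) \left(-74\right) = \left(17 \cdot 6 - 6\right) \left(-74\right) = \left(102 - 6\right) \left(-74\right) = 96 \left(-74\right) = -7104$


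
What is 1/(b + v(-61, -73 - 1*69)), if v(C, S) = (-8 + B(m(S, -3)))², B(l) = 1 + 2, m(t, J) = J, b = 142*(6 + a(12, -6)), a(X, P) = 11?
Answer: 1/2439 ≈ 0.00041000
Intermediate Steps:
b = 2414 (b = 142*(6 + 11) = 142*17 = 2414)
B(l) = 3
v(C, S) = 25 (v(C, S) = (-8 + 3)² = (-5)² = 25)
1/(b + v(-61, -73 - 1*69)) = 1/(2414 + 25) = 1/2439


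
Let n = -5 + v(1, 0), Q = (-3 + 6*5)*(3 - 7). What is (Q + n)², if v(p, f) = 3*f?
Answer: 12769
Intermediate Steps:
Q = -108 (Q = (-3 + 30)*(-4) = 27*(-4) = -108)
n = -5 (n = -5 + 3*0 = -5 + 0 = -5)
(Q + n)² = (-108 - 5)² = (-113)² = 12769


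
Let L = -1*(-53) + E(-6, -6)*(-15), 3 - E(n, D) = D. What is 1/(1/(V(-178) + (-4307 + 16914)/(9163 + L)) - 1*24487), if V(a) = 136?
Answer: -1247623/30550535320 ≈ -4.0838e-5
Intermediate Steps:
E(n, D) = 3 - D
L = -82 (L = -1*(-53) + (3 - 1*(-6))*(-15) = 53 + (3 + 6)*(-15) = 53 + 9*(-15) = 53 - 135 = -82)
1/(1/(V(-178) + (-4307 + 16914)/(9163 + L)) - 1*24487) = 1/(1/(136 + (-4307 + 16914)/(9163 - 82)) - 1*24487) = 1/(1/(136 + 12607/9081) - 24487) = 1/(1/(1247623/9081) - 24487) = 1/(9081/1247623 - 24487) = 1/(-30550535320/1247623) = -1247623/30550535320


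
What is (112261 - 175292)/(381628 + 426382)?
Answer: -63031/808010 ≈ -0.078008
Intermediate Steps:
(112261 - 175292)/(381628 + 426382) = -63031/808010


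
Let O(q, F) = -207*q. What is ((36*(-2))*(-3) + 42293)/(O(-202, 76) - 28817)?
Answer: 42509/12997 ≈ 3.2707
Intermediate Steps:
((36*(-2))*(-3) + 42293)/(O(-202, 76) - 28817) = ((36*(-2))*(-3) + 42293)/(-207*(-202) - 28817) = (-72*(-3) + 42293)/(41814 - 28817) = (216 + 42293)/12997 = 42509*(1/12997) = 42509/12997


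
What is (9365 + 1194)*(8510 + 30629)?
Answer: 413268701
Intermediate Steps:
(9365 + 1194)*(8510 + 30629) = 10559*39139 = 413268701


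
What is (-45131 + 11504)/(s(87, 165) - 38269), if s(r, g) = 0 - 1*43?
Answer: 33627/38312 ≈ 0.87771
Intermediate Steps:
s(r, g) = -43 (s(r, g) = 0 - 43 = -43)
(-45131 + 11504)/(s(87, 165) - 38269) = (-45131 + 11504)/(-43 - 38269) = -33627/(-38312) = -33627*(-1/38312) = 33627/38312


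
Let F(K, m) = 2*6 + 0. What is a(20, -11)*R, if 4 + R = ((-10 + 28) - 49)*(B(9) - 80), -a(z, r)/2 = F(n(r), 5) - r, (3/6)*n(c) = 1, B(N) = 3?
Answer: -109618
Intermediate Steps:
n(c) = 2 (n(c) = 2*1 = 2)
F(K, m) = 12 (F(K, m) = 12 + 0 = 12)
a(z, r) = -24 + 2*r (a(z, r) = -2*(12 - r) = -24 + 2*r)
R = 2383 (R = -4 + ((-10 + 28) - 49)*(3 - 80) = -4 + (18 - 49)*(-77) = -4 - 31*(-77) = -4 + 2387 = 2383)
a(20, -11)*R = (-24 + 2*(-11))*2383 = (-24 - 22)*2383 = -46*2383 = -109618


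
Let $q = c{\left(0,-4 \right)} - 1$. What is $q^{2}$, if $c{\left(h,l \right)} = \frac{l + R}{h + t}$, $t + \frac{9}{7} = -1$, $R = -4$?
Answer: $\frac{25}{4} \approx 6.25$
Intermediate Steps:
$t = - \frac{16}{7}$ ($t = - \frac{9}{7} - 1 = - \frac{16}{7} \approx -2.2857$)
$c{\left(h,l \right)} = \frac{-4 + l}{- \frac{16}{7} + h}$ ($c{\left(h,l \right)} = \frac{l - 4}{h - \frac{16}{7}} = \frac{-4 + l}{- \frac{16}{7} + h}$)
$q = \frac{5}{2}$ ($q = \frac{7 \left(-4 - 4\right)}{-16 + 7 \cdot 0} - 1 = 7 \frac{1}{-16 + 0} \left(-8\right) - 1 = 7 \frac{1}{-16} \left(-8\right) - 1 = 7 \left(- \frac{1}{16}\right) \left(-8\right) - 1 = \frac{7}{2} - 1 = \frac{5}{2} \approx 2.5$)
$q^{2} = \left(\frac{5}{2}\right)^{2} = \frac{25}{4}$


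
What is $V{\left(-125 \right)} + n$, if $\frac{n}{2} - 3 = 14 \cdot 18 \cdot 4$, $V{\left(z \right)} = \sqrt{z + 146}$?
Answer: $2022 + \sqrt{21} \approx 2026.6$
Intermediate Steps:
$V{\left(z \right)} = \sqrt{146 + z}$
$n = 2022$ ($n = 6 + 2 \cdot 14 \cdot 18 \cdot 4 = 6 + 2 \cdot 252 \cdot 4 = 6 + 2 \cdot 1008 = 6 + 2016 = 2022$)
$V{\left(-125 \right)} + n = \sqrt{146 - 125} + 2022 = \sqrt{21} + 2022 = 2022 + \sqrt{21}$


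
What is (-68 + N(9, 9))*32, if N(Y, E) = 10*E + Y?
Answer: 992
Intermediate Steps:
N(Y, E) = Y + 10*E
(-68 + N(9, 9))*32 = (-68 + (9 + 10*9))*32 = (-68 + (9 + 90))*32 = (-68 + 99)*32 = 31*32 = 992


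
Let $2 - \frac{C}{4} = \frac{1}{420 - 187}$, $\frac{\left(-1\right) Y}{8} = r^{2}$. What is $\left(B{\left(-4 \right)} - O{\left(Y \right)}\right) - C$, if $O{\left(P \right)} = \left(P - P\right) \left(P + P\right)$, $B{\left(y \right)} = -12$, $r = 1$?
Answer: $- \frac{4656}{233} \approx -19.983$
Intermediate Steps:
$Y = -8$ ($Y = - 8 \cdot 1^{2} = \left(-8\right) 1 = -8$)
$O{\left(P \right)} = 0$ ($O{\left(P \right)} = 0 \cdot 2 P = 0$)
$C = \frac{1860}{233}$ ($C = 8 - \frac{4}{420 - 187} = 8 - \frac{4}{233} = \frac{1860}{233} \approx 7.9828$)
$\left(B{\left(-4 \right)} - O{\left(Y \right)}\right) - C = \left(-12 - 0\right) - \frac{1860}{233} = \left(-12 + 0\right) - \frac{1860}{233} = -12 - \frac{1860}{233} = - \frac{4656}{233}$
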